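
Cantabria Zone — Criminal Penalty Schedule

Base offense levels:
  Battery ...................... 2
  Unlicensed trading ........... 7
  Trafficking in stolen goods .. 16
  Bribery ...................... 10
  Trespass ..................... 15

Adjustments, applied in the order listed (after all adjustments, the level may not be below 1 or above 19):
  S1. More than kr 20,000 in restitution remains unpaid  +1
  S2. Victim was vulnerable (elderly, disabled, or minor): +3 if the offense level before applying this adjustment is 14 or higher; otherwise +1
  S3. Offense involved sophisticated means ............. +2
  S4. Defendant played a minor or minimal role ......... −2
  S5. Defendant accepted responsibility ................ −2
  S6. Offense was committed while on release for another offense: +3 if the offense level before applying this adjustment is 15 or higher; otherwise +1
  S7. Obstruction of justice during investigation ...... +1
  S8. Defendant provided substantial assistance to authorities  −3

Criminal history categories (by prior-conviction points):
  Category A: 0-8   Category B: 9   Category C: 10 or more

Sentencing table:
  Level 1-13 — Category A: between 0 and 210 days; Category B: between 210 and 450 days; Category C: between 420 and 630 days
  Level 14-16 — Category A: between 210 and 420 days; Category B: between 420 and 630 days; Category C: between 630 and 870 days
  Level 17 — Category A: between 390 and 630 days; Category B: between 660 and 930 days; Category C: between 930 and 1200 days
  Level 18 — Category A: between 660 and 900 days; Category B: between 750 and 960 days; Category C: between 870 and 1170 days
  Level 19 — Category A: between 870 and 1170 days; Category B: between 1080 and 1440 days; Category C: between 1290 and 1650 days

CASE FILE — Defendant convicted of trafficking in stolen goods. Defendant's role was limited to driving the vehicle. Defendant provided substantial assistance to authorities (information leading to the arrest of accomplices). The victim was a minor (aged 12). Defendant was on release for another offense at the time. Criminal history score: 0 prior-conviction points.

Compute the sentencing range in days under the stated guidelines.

Base offense level for trafficking in stolen goods: 16.
S2 applies (level before this adjustment is 16 ≥ 14, so +3): 16 + 3 = 19.
S3 does not apply.
S4 applies: 19 − 2 = 17.
S6 applies (level before this adjustment is 17 ≥ 15, so +3): 17 + 3 = 20.
S8 applies: 20 − 3 = 17.
Final offense level: 17.
Criminal history: 0 prior points → Category A (0-8).
Level 17 falls in the 17 band.
Grid: Level 17 × Category A = 390-630 days.

390-630 days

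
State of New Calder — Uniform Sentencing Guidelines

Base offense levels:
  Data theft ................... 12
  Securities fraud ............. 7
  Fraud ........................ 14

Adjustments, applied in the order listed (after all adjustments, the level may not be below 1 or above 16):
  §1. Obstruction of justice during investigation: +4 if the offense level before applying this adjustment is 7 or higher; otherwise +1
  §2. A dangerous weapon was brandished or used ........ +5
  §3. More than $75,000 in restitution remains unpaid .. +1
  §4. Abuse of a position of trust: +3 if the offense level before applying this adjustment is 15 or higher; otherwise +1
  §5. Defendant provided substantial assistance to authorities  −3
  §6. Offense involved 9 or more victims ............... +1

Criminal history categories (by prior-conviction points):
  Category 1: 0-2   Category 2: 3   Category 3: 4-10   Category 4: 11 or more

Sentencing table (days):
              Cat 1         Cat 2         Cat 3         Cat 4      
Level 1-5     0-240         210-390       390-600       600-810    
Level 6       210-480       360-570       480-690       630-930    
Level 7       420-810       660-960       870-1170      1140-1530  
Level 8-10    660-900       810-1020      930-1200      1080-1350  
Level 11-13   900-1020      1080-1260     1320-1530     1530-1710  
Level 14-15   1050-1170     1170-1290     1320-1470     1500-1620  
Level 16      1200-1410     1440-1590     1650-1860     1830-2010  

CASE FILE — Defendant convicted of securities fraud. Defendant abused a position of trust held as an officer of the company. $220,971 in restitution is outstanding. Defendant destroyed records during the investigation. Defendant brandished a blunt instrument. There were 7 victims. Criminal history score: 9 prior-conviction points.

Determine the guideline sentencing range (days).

Base offense level for securities fraud: 7.
§1 applies (level before this adjustment is 7 ≥ 7, so +4): 7 + 4 = 11.
§2 applies: 11 + 5 = 16.
§3 applies: 16 + 1 = 17.
§4 applies (level before this adjustment is 17 ≥ 15, so +3): 17 + 3 = 20.
§6 does not apply.
Level 20 exceeds the maximum of 16; capped at 16.
Final offense level: 16.
Criminal history: 9 prior points → Category 3 (4-10).
Level 16 falls in the 16 band.
Grid: Level 16 × Category 3 = 1650-1860 days.

1650-1860 days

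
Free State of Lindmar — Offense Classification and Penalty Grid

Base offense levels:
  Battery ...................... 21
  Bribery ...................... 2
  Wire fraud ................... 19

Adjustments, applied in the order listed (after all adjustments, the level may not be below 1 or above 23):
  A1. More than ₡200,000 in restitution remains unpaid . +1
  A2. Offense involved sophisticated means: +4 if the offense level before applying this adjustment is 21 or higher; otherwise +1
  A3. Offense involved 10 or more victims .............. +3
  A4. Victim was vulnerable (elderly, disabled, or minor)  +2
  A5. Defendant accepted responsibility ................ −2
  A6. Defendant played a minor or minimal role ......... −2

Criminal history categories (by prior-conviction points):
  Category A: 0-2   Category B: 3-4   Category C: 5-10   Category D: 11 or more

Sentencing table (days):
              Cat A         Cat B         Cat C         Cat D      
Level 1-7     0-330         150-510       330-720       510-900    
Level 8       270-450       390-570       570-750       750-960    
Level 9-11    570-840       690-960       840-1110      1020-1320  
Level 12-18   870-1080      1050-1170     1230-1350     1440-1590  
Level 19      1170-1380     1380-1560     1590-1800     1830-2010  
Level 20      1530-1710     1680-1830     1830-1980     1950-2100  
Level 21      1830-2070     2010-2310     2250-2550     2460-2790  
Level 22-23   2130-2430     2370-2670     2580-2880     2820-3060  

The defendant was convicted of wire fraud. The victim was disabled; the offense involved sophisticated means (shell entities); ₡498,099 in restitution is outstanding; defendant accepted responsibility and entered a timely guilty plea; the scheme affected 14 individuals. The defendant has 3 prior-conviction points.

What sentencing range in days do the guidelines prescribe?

Base offense level for wire fraud: 19.
A1 applies: 19 + 1 = 20.
A2 applies (level before this adjustment is 20 < 21, so +1): 20 + 1 = 21.
A3 applies: 21 + 3 = 24.
A4 applies: 24 + 2 = 26.
A5 applies: 26 − 2 = 24.
A6 does not apply.
Level 24 exceeds the maximum of 23; capped at 23.
Final offense level: 23.
Criminal history: 3 prior points → Category B (3-4).
Level 23 falls in the 22-23 band.
Grid: Level 22-23 × Category B = 2370-2670 days.

2370-2670 days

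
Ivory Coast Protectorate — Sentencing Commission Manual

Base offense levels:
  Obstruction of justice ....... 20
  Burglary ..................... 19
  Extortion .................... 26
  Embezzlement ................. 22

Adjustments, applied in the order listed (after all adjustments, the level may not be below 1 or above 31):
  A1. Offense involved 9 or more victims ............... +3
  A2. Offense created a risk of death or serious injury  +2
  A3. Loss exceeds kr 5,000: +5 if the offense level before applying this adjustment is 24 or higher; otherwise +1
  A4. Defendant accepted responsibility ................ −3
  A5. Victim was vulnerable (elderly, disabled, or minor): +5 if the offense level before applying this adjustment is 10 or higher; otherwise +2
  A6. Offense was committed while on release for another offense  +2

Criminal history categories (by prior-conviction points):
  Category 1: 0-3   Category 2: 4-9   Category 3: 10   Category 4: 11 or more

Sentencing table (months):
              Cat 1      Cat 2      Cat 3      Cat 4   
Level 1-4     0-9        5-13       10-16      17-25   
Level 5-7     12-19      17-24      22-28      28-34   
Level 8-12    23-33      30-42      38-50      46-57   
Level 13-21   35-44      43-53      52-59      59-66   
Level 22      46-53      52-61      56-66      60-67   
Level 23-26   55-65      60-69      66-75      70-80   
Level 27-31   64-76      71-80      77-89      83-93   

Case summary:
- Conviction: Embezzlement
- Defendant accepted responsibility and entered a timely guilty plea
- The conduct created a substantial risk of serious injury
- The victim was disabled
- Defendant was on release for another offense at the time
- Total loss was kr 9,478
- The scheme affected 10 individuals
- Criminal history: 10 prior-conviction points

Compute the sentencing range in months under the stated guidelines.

Base offense level for embezzlement: 22.
A1 applies: 22 + 3 = 25.
A2 applies: 25 + 2 = 27.
A3 applies (level before this adjustment is 27 ≥ 24, so +5): 27 + 5 = 32.
A4 applies: 32 − 3 = 29.
A5 applies (level before this adjustment is 29 ≥ 10, so +5): 29 + 5 = 34.
A6 applies: 34 + 2 = 36.
Level 36 exceeds the maximum of 31; capped at 31.
Final offense level: 31.
Criminal history: 10 prior points → Category 3 (10).
Level 31 falls in the 27-31 band.
Grid: Level 27-31 × Category 3 = 77-89 months.

77-89 months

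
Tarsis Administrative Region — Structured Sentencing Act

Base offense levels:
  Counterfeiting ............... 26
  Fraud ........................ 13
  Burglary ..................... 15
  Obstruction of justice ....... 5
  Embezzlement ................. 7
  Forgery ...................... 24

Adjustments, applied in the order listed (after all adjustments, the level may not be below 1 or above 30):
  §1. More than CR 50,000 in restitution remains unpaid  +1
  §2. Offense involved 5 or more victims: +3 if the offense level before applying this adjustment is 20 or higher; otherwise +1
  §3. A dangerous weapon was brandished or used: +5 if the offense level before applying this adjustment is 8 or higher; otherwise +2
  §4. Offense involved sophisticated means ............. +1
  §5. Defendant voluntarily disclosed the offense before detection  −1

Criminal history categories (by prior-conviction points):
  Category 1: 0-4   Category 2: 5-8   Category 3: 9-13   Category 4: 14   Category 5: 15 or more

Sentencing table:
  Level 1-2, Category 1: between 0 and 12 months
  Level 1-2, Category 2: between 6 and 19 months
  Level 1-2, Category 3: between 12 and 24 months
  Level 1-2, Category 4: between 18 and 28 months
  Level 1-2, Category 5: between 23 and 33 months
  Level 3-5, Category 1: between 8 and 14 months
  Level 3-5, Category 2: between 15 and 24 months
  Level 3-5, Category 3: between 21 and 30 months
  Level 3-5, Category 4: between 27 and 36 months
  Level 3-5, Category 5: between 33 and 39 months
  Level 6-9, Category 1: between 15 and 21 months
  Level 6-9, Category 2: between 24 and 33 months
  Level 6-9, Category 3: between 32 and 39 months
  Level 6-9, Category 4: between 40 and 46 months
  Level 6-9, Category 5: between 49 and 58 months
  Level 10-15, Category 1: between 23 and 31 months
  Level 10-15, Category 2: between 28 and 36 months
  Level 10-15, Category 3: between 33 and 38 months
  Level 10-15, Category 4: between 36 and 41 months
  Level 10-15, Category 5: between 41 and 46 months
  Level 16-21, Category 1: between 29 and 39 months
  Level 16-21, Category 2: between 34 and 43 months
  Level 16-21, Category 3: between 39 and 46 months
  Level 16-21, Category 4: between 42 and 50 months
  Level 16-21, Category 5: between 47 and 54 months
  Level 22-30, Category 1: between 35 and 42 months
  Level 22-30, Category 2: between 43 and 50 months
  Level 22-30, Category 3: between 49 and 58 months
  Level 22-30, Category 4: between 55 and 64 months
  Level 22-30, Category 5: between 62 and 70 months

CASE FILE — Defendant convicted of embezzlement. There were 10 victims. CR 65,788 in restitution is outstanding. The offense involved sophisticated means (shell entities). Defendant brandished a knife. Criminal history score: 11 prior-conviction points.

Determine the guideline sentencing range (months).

33-38 months

Base offense level for embezzlement: 7.
§1 applies: 7 + 1 = 8.
§2 applies (level before this adjustment is 8 < 20, so +1): 8 + 1 = 9.
§3 applies (level before this adjustment is 9 ≥ 8, so +5): 9 + 5 = 14.
§4 applies: 14 + 1 = 15.
§5 does not apply.
Final offense level: 15.
Criminal history: 11 prior points → Category 3 (9-13).
Level 15 falls in the 10-15 band.
Grid: Level 10-15 × Category 3 = 33-38 months.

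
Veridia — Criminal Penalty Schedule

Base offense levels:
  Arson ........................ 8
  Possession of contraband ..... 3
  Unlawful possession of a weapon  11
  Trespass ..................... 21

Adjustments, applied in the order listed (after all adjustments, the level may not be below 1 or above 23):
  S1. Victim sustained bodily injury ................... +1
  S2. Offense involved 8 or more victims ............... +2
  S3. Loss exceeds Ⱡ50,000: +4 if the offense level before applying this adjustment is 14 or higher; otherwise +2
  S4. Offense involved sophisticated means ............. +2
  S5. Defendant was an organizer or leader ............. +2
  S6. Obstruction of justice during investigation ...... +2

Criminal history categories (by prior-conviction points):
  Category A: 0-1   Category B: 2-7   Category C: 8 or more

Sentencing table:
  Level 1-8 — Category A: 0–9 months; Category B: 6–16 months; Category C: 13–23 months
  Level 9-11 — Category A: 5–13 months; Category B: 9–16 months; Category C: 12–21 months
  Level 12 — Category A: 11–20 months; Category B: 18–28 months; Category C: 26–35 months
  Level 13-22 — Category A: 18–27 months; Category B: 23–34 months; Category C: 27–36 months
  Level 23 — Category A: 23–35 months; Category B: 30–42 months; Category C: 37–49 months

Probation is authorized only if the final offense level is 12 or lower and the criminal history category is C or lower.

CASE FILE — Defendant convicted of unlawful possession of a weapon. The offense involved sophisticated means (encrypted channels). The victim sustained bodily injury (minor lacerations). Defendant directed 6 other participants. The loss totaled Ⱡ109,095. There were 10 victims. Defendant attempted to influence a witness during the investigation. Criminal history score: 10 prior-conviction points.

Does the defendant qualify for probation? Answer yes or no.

Base offense level for unlawful possession of a weapon: 11.
S1 applies: 11 + 1 = 12.
S2 applies: 12 + 2 = 14.
S3 applies (level before this adjustment is 14 ≥ 14, so +4): 14 + 4 = 18.
S4 applies: 18 + 2 = 20.
S5 applies: 20 + 2 = 22.
S6 applies: 22 + 2 = 24.
Level 24 exceeds the maximum of 23; capped at 23.
Final offense level: 23.
Criminal history: 10 prior points → Category C (8+).
Level 23 falls in the 23 band.
Grid: Level 23 × Category C = 37-49 months.
Probation check: level 23 > 12 and category C ≤ C → not eligible.

No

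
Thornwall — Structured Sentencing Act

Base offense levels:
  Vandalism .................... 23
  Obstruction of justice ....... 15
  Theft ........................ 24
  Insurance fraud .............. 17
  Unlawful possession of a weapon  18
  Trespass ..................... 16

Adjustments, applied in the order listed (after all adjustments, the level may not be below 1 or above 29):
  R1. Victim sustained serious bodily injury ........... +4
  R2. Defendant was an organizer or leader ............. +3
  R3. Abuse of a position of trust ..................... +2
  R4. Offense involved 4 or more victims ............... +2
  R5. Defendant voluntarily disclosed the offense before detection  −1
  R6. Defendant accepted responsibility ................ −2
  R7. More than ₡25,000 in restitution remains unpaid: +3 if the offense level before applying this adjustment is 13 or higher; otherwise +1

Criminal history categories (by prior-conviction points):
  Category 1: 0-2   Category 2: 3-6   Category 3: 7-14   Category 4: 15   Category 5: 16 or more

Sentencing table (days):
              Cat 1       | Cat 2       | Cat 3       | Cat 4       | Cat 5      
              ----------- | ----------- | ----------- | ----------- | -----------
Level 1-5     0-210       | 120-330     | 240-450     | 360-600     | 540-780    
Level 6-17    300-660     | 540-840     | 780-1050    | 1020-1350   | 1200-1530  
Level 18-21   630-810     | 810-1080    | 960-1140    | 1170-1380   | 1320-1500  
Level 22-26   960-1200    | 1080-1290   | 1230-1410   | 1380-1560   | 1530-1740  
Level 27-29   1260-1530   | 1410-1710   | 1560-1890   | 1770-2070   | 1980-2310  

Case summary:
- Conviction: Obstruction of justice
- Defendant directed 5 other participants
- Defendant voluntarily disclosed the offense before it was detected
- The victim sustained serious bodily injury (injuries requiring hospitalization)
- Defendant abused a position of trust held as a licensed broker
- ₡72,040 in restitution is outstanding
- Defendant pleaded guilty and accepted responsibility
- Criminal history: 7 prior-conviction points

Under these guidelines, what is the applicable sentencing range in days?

1230-1410 days

Base offense level for obstruction of justice: 15.
R1 applies: 15 + 4 = 19.
R2 applies: 19 + 3 = 22.
R3 applies: 22 + 2 = 24.
R4 does not apply.
R5 applies: 24 − 1 = 23.
R6 applies: 23 − 2 = 21.
R7 applies (level before this adjustment is 21 ≥ 13, so +3): 21 + 3 = 24.
Final offense level: 24.
Criminal history: 7 prior points → Category 3 (7-14).
Level 24 falls in the 22-26 band.
Grid: Level 22-26 × Category 3 = 1230-1410 days.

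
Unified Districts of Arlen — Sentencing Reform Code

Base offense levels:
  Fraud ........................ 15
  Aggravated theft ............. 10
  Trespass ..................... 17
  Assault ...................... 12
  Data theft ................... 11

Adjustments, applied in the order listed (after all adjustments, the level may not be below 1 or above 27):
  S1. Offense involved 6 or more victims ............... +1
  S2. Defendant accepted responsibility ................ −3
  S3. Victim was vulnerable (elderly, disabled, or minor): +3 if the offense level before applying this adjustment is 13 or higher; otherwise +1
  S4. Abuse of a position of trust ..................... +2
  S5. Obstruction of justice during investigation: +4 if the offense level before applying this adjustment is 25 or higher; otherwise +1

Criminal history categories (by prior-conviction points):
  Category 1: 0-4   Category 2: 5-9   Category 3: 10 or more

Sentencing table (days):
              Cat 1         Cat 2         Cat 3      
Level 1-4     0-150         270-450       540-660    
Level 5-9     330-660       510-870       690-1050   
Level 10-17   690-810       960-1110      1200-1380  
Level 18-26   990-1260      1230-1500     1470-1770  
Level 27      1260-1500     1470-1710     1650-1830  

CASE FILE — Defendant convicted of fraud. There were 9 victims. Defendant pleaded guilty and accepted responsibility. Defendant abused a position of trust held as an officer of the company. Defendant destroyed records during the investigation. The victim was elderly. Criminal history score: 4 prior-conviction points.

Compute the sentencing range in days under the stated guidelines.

Base offense level for fraud: 15.
S1 applies: 15 + 1 = 16.
S2 applies: 16 − 3 = 13.
S3 applies (level before this adjustment is 13 ≥ 13, so +3): 13 + 3 = 16.
S4 applies: 16 + 2 = 18.
S5 applies (level before this adjustment is 18 < 25, so +1): 18 + 1 = 19.
Final offense level: 19.
Criminal history: 4 prior points → Category 1 (0-4).
Level 19 falls in the 18-26 band.
Grid: Level 18-26 × Category 1 = 990-1260 days.

990-1260 days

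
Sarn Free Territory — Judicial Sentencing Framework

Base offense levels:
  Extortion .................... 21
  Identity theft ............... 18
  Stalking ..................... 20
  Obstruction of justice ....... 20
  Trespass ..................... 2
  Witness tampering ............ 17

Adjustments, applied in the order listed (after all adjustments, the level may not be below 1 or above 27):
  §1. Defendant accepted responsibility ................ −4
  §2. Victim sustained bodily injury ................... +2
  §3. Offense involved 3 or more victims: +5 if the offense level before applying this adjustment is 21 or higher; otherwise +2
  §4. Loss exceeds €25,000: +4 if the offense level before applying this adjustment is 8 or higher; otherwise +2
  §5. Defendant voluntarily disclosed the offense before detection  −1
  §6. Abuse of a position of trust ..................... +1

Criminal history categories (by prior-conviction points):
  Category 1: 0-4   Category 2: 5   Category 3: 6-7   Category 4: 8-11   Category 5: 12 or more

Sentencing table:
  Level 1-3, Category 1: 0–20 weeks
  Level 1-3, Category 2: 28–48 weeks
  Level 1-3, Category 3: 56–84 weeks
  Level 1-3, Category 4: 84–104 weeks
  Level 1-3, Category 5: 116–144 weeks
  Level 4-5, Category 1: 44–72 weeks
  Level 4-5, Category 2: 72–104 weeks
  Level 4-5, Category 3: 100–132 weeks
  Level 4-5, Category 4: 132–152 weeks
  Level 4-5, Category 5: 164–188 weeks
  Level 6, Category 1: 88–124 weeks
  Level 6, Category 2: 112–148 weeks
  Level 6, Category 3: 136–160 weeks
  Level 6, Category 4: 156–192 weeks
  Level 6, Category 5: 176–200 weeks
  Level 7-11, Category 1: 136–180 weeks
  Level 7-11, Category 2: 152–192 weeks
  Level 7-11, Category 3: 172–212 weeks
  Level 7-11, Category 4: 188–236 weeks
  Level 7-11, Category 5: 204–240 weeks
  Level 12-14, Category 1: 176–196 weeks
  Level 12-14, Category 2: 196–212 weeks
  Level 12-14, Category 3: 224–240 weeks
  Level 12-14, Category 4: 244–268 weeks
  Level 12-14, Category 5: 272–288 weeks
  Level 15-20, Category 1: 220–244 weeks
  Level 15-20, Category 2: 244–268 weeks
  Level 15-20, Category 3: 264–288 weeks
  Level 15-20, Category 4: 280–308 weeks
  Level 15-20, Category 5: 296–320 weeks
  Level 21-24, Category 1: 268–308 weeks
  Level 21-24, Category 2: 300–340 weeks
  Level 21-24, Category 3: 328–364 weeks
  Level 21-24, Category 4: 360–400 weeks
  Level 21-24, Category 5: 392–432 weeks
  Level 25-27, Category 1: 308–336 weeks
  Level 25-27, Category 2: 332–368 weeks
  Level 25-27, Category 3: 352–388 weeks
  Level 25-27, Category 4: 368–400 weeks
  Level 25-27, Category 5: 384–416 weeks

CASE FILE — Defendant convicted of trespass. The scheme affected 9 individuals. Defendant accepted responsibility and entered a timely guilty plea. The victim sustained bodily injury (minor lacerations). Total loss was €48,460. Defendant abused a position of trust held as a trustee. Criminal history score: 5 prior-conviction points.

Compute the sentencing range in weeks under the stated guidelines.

Base offense level for trespass: 2.
§1 applies: 2 − 4 = -2.
§2 applies: -2 + 2 = 0.
§3 applies (level before this adjustment is 0 < 21, so +2): 0 + 2 = 2.
§4 applies (level before this adjustment is 2 < 8, so +2): 2 + 2 = 4.
§6 applies: 4 + 1 = 5.
Final offense level: 5.
Criminal history: 5 prior points → Category 2 (5).
Level 5 falls in the 4-5 band.
Grid: Level 4-5 × Category 2 = 72-104 weeks.

72-104 weeks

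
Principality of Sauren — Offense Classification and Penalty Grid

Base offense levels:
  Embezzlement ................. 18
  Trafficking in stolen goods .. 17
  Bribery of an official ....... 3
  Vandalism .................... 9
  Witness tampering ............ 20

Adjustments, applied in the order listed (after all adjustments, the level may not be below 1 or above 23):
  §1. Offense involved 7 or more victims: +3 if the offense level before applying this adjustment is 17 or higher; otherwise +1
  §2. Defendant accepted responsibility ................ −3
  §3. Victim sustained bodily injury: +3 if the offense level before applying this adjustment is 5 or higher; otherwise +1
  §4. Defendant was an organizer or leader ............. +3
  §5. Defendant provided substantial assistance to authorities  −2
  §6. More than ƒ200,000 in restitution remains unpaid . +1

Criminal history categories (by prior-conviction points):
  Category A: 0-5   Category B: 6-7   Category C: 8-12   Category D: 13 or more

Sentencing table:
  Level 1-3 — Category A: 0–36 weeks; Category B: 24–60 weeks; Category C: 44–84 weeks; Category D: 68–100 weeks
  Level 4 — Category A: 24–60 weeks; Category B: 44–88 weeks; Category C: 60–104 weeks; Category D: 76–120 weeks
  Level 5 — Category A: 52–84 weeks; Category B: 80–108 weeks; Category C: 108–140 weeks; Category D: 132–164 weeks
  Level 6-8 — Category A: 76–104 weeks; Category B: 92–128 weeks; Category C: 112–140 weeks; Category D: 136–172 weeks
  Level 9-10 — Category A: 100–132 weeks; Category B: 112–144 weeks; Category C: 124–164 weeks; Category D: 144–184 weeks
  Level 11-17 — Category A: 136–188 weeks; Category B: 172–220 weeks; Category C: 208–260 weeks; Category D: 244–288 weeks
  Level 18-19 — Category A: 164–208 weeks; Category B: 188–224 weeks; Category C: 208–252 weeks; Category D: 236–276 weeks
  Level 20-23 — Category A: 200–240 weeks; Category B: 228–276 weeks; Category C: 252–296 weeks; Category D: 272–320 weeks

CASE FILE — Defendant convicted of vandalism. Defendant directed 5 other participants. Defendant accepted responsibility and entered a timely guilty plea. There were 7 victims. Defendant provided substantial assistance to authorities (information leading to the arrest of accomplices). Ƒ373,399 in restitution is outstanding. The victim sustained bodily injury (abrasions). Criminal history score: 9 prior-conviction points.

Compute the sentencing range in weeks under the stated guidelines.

Base offense level for vandalism: 9.
§1 applies (level before this adjustment is 9 < 17, so +1): 9 + 1 = 10.
§2 applies: 10 − 3 = 7.
§3 applies (level before this adjustment is 7 ≥ 5, so +3): 7 + 3 = 10.
§4 applies: 10 + 3 = 13.
§5 applies: 13 − 2 = 11.
§6 applies: 11 + 1 = 12.
Final offense level: 12.
Criminal history: 9 prior points → Category C (8-12).
Level 12 falls in the 11-17 band.
Grid: Level 11-17 × Category C = 208-260 weeks.

208-260 weeks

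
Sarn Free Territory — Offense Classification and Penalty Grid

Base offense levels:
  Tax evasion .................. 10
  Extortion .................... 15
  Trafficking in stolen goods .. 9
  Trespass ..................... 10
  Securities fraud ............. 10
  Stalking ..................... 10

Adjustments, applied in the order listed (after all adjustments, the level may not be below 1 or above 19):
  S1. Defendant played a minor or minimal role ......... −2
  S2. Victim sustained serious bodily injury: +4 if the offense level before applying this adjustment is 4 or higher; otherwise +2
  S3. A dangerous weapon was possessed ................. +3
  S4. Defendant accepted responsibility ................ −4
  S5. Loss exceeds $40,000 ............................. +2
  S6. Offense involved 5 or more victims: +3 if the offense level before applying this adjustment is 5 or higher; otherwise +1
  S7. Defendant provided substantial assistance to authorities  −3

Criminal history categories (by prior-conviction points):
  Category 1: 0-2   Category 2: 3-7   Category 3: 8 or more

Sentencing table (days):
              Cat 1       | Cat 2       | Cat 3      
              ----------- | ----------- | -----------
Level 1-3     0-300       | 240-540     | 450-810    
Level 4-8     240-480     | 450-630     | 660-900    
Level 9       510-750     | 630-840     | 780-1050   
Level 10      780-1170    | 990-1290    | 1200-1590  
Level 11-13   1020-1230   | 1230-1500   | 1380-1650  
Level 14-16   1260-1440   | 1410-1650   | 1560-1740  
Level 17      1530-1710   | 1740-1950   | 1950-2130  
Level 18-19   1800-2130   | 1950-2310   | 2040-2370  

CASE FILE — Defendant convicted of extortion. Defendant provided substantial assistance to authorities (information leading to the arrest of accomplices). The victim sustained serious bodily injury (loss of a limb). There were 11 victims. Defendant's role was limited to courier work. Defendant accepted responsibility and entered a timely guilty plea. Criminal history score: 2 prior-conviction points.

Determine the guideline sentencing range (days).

Base offense level for extortion: 15.
S1 applies: 15 − 2 = 13.
S2 applies (level before this adjustment is 13 ≥ 4, so +4): 13 + 4 = 17.
S4 applies: 17 − 4 = 13.
S6 applies (level before this adjustment is 13 ≥ 5, so +3): 13 + 3 = 16.
S7 applies: 16 − 3 = 13.
Final offense level: 13.
Criminal history: 2 prior points → Category 1 (0-2).
Level 13 falls in the 11-13 band.
Grid: Level 11-13 × Category 1 = 1020-1230 days.

1020-1230 days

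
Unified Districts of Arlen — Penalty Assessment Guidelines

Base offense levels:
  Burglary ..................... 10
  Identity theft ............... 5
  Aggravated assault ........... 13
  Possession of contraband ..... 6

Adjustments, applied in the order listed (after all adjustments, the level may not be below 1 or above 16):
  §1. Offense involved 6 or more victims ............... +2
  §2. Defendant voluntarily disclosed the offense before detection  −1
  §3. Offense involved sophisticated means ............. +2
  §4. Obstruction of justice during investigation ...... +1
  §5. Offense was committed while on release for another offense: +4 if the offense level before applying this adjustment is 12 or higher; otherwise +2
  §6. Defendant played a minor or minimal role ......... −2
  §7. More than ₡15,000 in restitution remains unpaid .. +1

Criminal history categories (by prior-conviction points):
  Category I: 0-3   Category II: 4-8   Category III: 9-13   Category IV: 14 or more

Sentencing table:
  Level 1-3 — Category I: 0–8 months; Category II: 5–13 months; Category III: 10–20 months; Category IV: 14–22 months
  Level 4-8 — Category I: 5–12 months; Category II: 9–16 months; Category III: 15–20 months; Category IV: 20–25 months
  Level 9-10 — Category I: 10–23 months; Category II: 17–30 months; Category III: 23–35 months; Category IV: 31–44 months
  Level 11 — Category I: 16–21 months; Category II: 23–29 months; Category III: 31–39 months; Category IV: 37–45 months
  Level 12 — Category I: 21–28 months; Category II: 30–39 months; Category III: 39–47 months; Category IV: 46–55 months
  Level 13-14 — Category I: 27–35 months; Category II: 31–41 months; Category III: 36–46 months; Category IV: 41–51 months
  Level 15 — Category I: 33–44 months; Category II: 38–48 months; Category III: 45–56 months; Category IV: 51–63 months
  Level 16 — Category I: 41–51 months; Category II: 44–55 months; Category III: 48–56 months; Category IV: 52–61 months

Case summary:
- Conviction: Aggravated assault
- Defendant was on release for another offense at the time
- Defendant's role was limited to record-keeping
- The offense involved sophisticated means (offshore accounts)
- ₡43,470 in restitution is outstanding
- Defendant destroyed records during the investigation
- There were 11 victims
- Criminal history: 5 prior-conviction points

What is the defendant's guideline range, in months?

44-55 months

Base offense level for aggravated assault: 13.
§1 applies: 13 + 2 = 15.
§3 applies: 15 + 2 = 17.
§4 applies: 17 + 1 = 18.
§5 applies (level before this adjustment is 18 ≥ 12, so +4): 18 + 4 = 22.
§6 applies: 22 − 2 = 20.
§7 applies: 20 + 1 = 21.
Level 21 exceeds the maximum of 16; capped at 16.
Final offense level: 16.
Criminal history: 5 prior points → Category II (4-8).
Level 16 falls in the 16 band.
Grid: Level 16 × Category II = 44-55 months.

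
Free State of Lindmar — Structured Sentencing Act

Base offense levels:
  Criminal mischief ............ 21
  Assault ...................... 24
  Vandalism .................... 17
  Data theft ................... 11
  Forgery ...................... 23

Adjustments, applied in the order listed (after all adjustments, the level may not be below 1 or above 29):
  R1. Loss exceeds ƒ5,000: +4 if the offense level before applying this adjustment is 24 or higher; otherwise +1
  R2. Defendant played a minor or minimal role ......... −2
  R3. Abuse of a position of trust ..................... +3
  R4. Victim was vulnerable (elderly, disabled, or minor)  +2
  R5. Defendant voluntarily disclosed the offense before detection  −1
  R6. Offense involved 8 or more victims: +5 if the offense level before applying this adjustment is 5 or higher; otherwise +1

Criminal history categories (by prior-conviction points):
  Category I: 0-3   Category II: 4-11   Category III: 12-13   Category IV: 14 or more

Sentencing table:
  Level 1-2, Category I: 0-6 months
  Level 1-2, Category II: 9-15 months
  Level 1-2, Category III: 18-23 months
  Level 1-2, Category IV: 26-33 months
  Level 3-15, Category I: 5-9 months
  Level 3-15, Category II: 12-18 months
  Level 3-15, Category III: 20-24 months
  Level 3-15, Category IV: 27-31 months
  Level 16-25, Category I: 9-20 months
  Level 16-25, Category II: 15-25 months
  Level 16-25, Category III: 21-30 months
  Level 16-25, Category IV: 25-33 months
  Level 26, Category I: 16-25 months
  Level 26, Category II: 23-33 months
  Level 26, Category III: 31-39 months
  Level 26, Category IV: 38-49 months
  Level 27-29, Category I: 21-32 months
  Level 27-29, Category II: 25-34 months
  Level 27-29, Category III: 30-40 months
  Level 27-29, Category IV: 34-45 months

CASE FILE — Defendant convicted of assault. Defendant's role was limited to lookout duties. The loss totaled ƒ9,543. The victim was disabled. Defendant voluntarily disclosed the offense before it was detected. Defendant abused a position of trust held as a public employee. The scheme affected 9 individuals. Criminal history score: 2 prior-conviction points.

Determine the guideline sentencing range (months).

21-32 months

Base offense level for assault: 24.
R1 applies (level before this adjustment is 24 ≥ 24, so +4): 24 + 4 = 28.
R2 applies: 28 − 2 = 26.
R3 applies: 26 + 3 = 29.
R4 applies: 29 + 2 = 31.
R5 applies: 31 − 1 = 30.
R6 applies (level before this adjustment is 30 ≥ 5, so +5): 30 + 5 = 35.
Level 35 exceeds the maximum of 29; capped at 29.
Final offense level: 29.
Criminal history: 2 prior points → Category I (0-3).
Level 29 falls in the 27-29 band.
Grid: Level 27-29 × Category I = 21-32 months.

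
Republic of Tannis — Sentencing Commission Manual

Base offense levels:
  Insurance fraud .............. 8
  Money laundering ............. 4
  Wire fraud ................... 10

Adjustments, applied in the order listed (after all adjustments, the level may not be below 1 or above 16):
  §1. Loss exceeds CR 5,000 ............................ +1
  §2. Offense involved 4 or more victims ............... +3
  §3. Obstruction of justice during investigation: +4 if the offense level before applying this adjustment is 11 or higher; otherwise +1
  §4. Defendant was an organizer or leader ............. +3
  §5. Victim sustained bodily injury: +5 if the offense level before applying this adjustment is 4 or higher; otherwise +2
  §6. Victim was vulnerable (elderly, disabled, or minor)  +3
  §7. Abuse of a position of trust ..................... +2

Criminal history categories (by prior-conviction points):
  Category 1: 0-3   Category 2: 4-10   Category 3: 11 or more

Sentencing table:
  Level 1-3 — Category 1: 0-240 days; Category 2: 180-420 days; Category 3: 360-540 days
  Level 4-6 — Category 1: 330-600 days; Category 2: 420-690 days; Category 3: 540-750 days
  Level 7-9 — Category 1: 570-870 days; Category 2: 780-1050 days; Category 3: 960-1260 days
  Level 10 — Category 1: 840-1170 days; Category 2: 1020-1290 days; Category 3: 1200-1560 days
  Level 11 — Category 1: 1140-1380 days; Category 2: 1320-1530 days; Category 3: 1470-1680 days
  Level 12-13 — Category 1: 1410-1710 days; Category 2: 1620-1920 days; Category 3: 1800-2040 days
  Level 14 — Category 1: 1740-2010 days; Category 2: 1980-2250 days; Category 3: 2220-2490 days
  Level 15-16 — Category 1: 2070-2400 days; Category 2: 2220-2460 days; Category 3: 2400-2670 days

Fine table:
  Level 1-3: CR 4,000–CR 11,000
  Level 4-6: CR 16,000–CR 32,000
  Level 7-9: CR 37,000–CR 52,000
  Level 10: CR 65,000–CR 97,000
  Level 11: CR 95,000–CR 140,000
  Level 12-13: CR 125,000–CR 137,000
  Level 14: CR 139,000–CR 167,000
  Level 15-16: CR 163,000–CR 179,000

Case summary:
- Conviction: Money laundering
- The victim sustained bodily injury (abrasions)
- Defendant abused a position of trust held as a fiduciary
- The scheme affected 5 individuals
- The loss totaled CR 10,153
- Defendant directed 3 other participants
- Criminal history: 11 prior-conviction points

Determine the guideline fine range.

CR 163,000–CR 179,000

Base offense level for money laundering: 4.
§1 applies: 4 + 1 = 5.
§2 applies: 5 + 3 = 8.
§3 does not apply.
§4 applies: 8 + 3 = 11.
§5 applies (level before this adjustment is 11 ≥ 4, so +5): 11 + 5 = 16.
§7 applies: 16 + 2 = 18.
Level 18 exceeds the maximum of 16; capped at 16.
Final offense level: 16.
Level 16 falls in the 15-16 band.
Fine table: Level 15-16 → CR 163,000–CR 179,000.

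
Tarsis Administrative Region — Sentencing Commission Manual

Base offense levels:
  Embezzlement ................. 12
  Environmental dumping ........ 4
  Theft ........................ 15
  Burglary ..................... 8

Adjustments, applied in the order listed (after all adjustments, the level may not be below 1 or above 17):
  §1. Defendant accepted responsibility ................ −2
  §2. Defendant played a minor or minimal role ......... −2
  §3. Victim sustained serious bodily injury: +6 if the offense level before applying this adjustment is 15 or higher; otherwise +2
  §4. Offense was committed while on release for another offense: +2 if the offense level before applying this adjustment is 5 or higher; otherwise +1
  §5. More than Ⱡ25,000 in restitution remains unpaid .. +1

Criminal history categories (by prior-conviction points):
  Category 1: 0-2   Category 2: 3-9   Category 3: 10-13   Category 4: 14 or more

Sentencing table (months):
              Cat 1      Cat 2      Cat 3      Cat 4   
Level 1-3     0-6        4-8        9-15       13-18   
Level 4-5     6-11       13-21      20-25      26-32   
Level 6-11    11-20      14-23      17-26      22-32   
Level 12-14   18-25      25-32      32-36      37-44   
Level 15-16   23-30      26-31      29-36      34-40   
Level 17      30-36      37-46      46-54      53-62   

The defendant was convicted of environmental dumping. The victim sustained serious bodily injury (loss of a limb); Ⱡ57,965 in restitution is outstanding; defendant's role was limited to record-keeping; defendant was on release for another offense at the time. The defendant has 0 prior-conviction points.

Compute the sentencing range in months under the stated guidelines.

Base offense level for environmental dumping: 4.
§1 does not apply.
§2 applies: 4 − 2 = 2.
§3 applies (level before this adjustment is 2 < 15, so +2): 2 + 2 = 4.
§4 applies (level before this adjustment is 4 < 5, so +1): 4 + 1 = 5.
§5 applies: 5 + 1 = 6.
Final offense level: 6.
Criminal history: 0 prior points → Category 1 (0-2).
Level 6 falls in the 6-11 band.
Grid: Level 6-11 × Category 1 = 11-20 months.

11-20 months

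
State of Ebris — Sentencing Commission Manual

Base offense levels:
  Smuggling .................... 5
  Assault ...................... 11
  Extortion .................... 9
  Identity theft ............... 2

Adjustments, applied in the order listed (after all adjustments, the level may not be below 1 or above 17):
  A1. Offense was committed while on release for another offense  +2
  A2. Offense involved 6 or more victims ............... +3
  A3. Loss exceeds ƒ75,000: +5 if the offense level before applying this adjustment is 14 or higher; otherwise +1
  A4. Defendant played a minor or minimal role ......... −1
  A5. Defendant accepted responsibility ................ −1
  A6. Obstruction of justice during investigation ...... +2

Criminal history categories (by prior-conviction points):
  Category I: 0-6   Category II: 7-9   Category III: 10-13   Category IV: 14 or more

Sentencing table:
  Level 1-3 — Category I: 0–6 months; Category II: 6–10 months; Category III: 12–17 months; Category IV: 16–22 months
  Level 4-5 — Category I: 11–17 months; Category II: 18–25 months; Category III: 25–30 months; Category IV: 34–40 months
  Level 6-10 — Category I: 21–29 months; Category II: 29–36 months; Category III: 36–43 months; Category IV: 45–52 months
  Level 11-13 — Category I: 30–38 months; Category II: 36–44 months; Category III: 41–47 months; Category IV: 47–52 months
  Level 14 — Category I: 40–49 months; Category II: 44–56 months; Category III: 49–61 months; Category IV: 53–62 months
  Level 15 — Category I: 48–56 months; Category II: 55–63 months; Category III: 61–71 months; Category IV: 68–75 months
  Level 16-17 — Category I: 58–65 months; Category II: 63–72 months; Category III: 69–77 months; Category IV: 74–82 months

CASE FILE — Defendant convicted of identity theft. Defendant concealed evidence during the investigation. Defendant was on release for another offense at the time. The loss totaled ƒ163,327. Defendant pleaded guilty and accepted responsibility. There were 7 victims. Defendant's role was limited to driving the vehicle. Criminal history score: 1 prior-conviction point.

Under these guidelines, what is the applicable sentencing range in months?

Base offense level for identity theft: 2.
A1 applies: 2 + 2 = 4.
A2 applies: 4 + 3 = 7.
A3 applies (level before this adjustment is 7 < 14, so +1): 7 + 1 = 8.
A4 applies: 8 − 1 = 7.
A5 applies: 7 − 1 = 6.
A6 applies: 6 + 2 = 8.
Final offense level: 8.
Criminal history: 1 prior point → Category I (0-6).
Level 8 falls in the 6-10 band.
Grid: Level 6-10 × Category I = 21-29 months.

21-29 months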